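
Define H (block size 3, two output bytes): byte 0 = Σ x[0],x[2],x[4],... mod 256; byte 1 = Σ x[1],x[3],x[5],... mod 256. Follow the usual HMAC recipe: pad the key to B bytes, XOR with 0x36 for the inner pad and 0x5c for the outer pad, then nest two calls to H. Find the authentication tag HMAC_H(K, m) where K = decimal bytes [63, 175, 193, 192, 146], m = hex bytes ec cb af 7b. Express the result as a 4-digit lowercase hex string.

1e53

Key decimal bytes [63, 175, 193, 192, 146] = 3f af c1 c0 92 is 5 bytes > B = 3, so hash it first: H(key) = 92 6f, then zero-pad to 3 bytes: K' = 92 6f 00.
K' ⊕ ipad = a4 59 36.  K' ⊕ opad = ce 33 5c.
Inner input = (K'⊕ipad) ∥ m = a4 59 36 ∥ ec cb af 7b.
Inner hash: even-index sum = 544 mod 256 = 32; odd-index sum = 500 mod 256 = 244 → 20 f4.
Outer input = (K'⊕opad) ∥ inner = ce 33 5c ∥ 20 f4.
Outer hash (tag): even-index sum = 542 mod 256 = 30; odd-index sum = 83 mod 256 = 83 → 1e 53.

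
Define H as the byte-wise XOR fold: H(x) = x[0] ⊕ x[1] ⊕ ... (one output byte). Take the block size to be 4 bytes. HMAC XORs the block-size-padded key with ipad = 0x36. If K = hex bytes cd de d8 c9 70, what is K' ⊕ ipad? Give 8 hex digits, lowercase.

44363636

Key hex bytes cd de d8 c9 70 is 5 bytes > B = 4, so hash it first: H(key) = 72, then zero-pad to 4 bytes: K' = 72 00 00 00.
XOR each byte with 0x36: 72⊕36=44, 00⊕36=36, 00⊕36=36, 00⊕36=36.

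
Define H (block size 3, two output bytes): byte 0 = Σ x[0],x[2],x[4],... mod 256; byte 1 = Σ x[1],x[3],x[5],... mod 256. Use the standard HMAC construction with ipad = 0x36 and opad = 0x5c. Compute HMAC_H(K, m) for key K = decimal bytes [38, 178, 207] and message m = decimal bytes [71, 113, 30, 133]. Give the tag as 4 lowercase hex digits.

f6ed

Key decimal bytes [38, 178, 207] = 26 b2 cf is exactly B = 3 bytes: K' = 26 b2 cf.
K' ⊕ ipad = 10 84 f9.  K' ⊕ opad = 7a ee 93.
Inner input = (K'⊕ipad) ∥ m = 10 84 f9 ∥ 47 71 1e 85.
Inner hash: even-index sum = 511 mod 256 = 255; odd-index sum = 233 mod 256 = 233 → ff e9.
Outer input = (K'⊕opad) ∥ inner = 7a ee 93 ∥ ff e9.
Outer hash (tag): even-index sum = 502 mod 256 = 246; odd-index sum = 493 mod 256 = 237 → f6 ed.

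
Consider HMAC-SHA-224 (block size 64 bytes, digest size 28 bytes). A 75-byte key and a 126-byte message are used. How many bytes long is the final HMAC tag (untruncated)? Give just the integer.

The tag is one SHA-224 digest: 28 bytes.

28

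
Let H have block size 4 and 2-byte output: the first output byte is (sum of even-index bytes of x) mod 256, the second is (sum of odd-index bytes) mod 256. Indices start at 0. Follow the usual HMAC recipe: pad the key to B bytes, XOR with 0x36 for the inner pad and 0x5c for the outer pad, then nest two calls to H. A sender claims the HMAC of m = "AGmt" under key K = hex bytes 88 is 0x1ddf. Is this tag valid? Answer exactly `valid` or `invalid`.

Key hex bytes 88 is 1 byte ≤ B = 4; zero-pad to 4 bytes: K' = 88 00 00 00.
K' ⊕ ipad = be 36 36 36; K' ⊕ opad = d4 5c 5c 5c.
Inner hash: even-index sum = 418 mod 256 = 162; odd-index sum = 295 mod 256 = 39 → a2 27.
Outer hash (recomputed tag): even-index sum = 466 mod 256 = 210; odd-index sum = 223 mod 256 = 223 → d2 df.
Recomputed tag = d2df; claimed = 1ddf → mismatch.

invalid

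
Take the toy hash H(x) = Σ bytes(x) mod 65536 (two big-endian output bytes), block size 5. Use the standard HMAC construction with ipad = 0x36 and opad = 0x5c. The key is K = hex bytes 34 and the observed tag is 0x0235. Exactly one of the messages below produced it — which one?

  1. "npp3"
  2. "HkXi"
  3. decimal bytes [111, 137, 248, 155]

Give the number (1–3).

Key hex bytes 34 is 1 byte ≤ B = 5; zero-pad to 5 bytes: K' = 34 00 00 00 00.
K' ⊕ ipad = 02 36 36 36 36; K' ⊕ opad = 68 5c 5c 5c 5c.
m1: inner = H(02 36 36 36 36 6e 70 70 33) = 02 5b; tag = H(68 5c 5c 5c 5c 02 5b) = 0235 ← matches
m2: inner = H(02 36 36 36 36 48 6b 58 69) = 02 4e; tag = H(68 5c 5c 5c 5c 02 4e) = 0228
m3: inner = H(02 36 36 36 36 6f 89 f8 9b) = 03 65; tag = H(68 5c 5c 5c 5c 03 65) = 0240

1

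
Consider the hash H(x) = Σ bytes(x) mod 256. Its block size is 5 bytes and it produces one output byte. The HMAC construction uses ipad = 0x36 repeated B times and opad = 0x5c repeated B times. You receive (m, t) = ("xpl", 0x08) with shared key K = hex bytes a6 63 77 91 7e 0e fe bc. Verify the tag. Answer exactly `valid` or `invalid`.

Key hex bytes a6 63 77 91 7e 0e fe bc is 8 bytes > B = 5, so hash it first: H(key) = 57, then zero-pad to 5 bytes: K' = 57 00 00 00 00.
K' ⊕ ipad = 61 36 36 36 36; K' ⊕ opad = 0b 5c 5c 5c 5c.
Inner hash: sum = 97+54+54+54+54+120+112+108 = 653; mod 256 = 141 → 8d.
Outer hash (recomputed tag): sum = 11+92+92+92+92+141 = 520; mod 256 = 8 → 08.
Recomputed tag = 08; claimed = 08 → match.

valid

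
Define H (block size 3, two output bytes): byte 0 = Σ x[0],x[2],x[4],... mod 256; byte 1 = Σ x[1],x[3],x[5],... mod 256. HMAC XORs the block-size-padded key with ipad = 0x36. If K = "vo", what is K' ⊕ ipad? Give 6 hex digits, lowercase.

405936

Key "vo" = 76 6f is 2 bytes ≤ B = 3; zero-pad to 3 bytes: K' = 76 6f 00.
XOR each byte with 0x36: 76⊕36=40, 6f⊕36=59, 00⊕36=36.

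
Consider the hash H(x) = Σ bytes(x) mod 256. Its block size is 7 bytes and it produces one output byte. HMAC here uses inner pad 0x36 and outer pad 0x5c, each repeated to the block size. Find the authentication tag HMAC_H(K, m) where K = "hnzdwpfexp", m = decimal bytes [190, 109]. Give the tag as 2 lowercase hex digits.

21

Key "hnzdwpfexp" = 68 6e 7a 64 77 70 66 65 78 70 is 10 bytes > B = 7, so hash it first: H(key) = 4e, then zero-pad to 7 bytes: K' = 4e 00 00 00 00 00 00.
K' ⊕ ipad = 78 36 36 36 36 36 36.  K' ⊕ opad = 12 5c 5c 5c 5c 5c 5c.
Inner input = (K'⊕ipad) ∥ m = 78 36 36 36 36 36 36 ∥ be 6d.
Inner hash: sum = 120+54+54+54+54+54+54+190+109 = 743; mod 256 = 231 → e7.
Outer input = (K'⊕opad) ∥ inner = 12 5c 5c 5c 5c 5c 5c ∥ e7.
Outer hash (tag): sum = 18+92+92+92+92+92+92+231 = 801; mod 256 = 33 → 21.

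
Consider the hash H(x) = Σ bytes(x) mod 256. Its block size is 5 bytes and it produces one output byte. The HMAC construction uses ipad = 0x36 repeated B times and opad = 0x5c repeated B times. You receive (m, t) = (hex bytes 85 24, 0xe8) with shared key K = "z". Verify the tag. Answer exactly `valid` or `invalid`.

invalid

Key "z" = 7a is 1 byte ≤ B = 5; zero-pad to 5 bytes: K' = 7a 00 00 00 00.
K' ⊕ ipad = 4c 36 36 36 36; K' ⊕ opad = 26 5c 5c 5c 5c.
Inner hash: sum = 76+54+54+54+54+133+36 = 461; mod 256 = 205 → cd.
Outer hash (recomputed tag): sum = 38+92+92+92+92+205 = 611; mod 256 = 99 → 63.
Recomputed tag = 63; claimed = e8 → mismatch.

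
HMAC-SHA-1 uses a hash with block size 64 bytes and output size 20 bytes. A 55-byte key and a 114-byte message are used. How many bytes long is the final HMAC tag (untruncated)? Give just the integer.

The tag is one SHA-1 digest: 20 bytes.

20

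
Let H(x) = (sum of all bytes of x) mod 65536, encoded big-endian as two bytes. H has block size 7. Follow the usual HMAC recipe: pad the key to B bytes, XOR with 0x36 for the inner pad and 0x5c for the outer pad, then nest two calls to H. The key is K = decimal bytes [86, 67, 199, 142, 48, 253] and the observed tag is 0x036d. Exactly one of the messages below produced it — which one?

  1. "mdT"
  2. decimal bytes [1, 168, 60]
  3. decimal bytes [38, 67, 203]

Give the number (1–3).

Key decimal bytes [86, 67, 199, 142, 48, 253] = 56 43 c7 8e 30 fd is 6 bytes ≤ B = 7; zero-pad to 7 bytes: K' = 56 43 c7 8e 30 fd 00.
K' ⊕ ipad = 60 75 f1 b8 06 cb 36; K' ⊕ opad = 0a 1f 9b d2 6c a1 5c.
m1: inner = H(60 75 f1 b8 06 cb 36 6d 64 54) = 04 aa; tag = H(0a 1f 9b d2 6c a1 5c 04 aa) = 03ad
m2: inner = H(60 75 f1 b8 06 cb 36 01 a8 3c) = 04 6a; tag = H(0a 1f 9b d2 6c a1 5c 04 6a) = 036d ← matches
m3: inner = H(60 75 f1 b8 06 cb 36 26 43 cb) = 04 b9; tag = H(0a 1f 9b d2 6c a1 5c 04 b9) = 03bc

2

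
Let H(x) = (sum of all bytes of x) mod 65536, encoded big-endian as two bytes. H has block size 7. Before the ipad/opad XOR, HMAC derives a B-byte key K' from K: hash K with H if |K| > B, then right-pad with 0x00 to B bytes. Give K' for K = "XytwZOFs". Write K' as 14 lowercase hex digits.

031e0000000000

|K| = 8 > B = 7, so first hash the key.
H(K): sum = 88+121+116+119+90+79+70+115 = 798 → 03 1e.
Zero-pad H(K) = 03 1e to 7 bytes: K' = 03 1e 00 00 00 00 00.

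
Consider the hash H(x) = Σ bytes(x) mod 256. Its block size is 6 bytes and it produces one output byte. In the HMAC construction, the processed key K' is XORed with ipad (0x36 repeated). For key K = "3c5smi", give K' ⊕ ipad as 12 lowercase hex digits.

055503455b5f

Key "3c5smi" = 33 63 35 73 6d 69 is exactly B = 6 bytes: K' = 33 63 35 73 6d 69.
XOR each byte with 0x36: 33⊕36=05, 63⊕36=55, 35⊕36=03, 73⊕36=45, 6d⊕36=5b, 69⊕36=5f.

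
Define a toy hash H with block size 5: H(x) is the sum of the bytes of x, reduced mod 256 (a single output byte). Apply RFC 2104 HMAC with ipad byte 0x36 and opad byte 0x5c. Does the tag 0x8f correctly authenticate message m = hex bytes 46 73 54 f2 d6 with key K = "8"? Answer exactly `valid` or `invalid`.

Key "8" = 38 is 1 byte ≤ B = 5; zero-pad to 5 bytes: K' = 38 00 00 00 00.
K' ⊕ ipad = 0e 36 36 36 36; K' ⊕ opad = 64 5c 5c 5c 5c.
Inner hash: sum = 14+54+54+54+54+70+115+84+242+214 = 955; mod 256 = 187 → bb.
Outer hash (recomputed tag): sum = 100+92+92+92+92+187 = 655; mod 256 = 143 → 8f.
Recomputed tag = 8f; claimed = 8f → match.

valid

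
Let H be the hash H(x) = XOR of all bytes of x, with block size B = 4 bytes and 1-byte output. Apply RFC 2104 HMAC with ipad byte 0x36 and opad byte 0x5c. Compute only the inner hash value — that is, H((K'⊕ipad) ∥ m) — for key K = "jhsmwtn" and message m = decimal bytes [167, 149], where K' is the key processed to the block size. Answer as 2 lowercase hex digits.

Key "jhsmwtn" = 6a 68 73 6d 77 74 6e is 7 bytes > B = 4, so hash it first: H(key) = 71, then zero-pad to 4 bytes: K' = 71 00 00 00.
K' ⊕ ipad = 47 36 36 36.
Inner input = 47 36 36 36 ∥ a7 95.
Inner hash: XOR 47⊕36⊕36⊕36⊕a7⊕95 = 43.

43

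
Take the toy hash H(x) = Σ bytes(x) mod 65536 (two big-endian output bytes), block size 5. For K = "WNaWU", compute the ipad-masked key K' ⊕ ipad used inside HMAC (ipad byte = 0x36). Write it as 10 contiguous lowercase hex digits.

Key "WNaWU" = 57 4e 61 57 55 is exactly B = 5 bytes: K' = 57 4e 61 57 55.
XOR each byte with 0x36: 57⊕36=61, 4e⊕36=78, 61⊕36=57, 57⊕36=61, 55⊕36=63.

6178576163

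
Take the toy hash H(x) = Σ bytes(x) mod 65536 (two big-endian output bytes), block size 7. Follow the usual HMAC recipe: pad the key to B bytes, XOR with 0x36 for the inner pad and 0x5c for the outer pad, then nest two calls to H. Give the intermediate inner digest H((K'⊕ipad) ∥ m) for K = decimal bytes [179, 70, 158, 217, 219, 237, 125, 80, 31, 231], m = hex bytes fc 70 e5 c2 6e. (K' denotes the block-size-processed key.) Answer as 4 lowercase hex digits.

04fc

Key decimal bytes [179, 70, 158, 217, 219, 237, 125, 80, 31, 231] = b3 46 9e d9 db ed 7d 50 1f e7 is 10 bytes > B = 7, so hash it first: H(key) = 06 0b, then zero-pad to 7 bytes: K' = 06 0b 00 00 00 00 00.
K' ⊕ ipad = 30 3d 36 36 36 36 36.
Inner input = 30 3d 36 36 36 36 36 ∥ fc 70 e5 c2 6e.
Inner hash: sum = 48+61+54+54+54+54+54+252+112+229+194+110 = 1276 → 04 fc.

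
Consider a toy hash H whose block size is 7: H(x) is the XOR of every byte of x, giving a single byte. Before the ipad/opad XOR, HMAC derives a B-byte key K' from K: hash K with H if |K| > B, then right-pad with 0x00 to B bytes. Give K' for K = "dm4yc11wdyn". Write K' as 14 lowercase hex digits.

|K| = 11 > B = 7, so first hash the key.
H(K): XOR 64⊕6d⊕34⊕79⊕63⊕31⊕31⊕77⊕64⊕79⊕6e = 23.
Zero-pad H(K) = 23 to 7 bytes: K' = 23 00 00 00 00 00 00.

23000000000000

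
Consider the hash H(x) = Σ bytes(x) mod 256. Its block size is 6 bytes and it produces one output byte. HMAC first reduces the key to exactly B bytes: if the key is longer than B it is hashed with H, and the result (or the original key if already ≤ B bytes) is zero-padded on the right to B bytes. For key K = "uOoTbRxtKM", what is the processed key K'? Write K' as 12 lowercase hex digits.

|K| = 10 > B = 6, so first hash the key.
H(K): sum = 117+79+111+84+98+82+120+116+75+77 = 959; mod 256 = 191 → bf.
Zero-pad H(K) = bf to 6 bytes: K' = bf 00 00 00 00 00.

bf0000000000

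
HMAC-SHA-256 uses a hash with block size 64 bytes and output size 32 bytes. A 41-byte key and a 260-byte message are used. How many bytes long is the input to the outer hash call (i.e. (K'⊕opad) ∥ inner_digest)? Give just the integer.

96

Key is 41 ≤ 64 bytes, zero-padded: |K'| = 64.
Outer input = (K'⊕opad) ∥ H(inner) → 64 + 32 = 96 bytes.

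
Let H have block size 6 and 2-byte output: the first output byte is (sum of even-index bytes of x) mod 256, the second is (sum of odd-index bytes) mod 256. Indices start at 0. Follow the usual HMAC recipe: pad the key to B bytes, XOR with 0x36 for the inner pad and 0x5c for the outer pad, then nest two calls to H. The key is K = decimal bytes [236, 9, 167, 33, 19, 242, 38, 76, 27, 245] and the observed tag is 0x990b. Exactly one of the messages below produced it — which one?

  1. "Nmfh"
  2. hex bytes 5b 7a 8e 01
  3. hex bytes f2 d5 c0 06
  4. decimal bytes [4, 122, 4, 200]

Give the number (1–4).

2

Key decimal bytes [236, 9, 167, 33, 19, 242, 38, 76, 27, 245] = ec 09 a7 21 13 f2 26 4c 1b f5 is 10 bytes > B = 6, so hash it first: H(key) = e7 5d, then zero-pad to 6 bytes: K' = e7 5d 00 00 00 00.
K' ⊕ ipad = d1 6b 36 36 36 36; K' ⊕ opad = bb 01 5c 5c 5c 5c.
m1: inner = H(d1 6b 36 36 36 36 4e 6d 66 68) = f1 ac; tag = H(bb 01 5c 5c 5c 5c f1 ac) = 6465
m2: inner = H(d1 6b 36 36 36 36 5b 7a 8e 01) = 26 52; tag = H(bb 01 5c 5c 5c 5c 26 52) = 990b ← matches
m3: inner = H(d1 6b 36 36 36 36 f2 d5 c0 06) = ef b2; tag = H(bb 01 5c 5c 5c 5c ef b2) = 626b
m4: inner = H(d1 6b 36 36 36 36 04 7a 04 c8) = 45 19; tag = H(bb 01 5c 5c 5c 5c 45 19) = b8d2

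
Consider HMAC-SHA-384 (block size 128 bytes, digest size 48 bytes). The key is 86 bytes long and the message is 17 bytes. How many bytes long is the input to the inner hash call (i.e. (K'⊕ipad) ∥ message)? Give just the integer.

Key is 86 ≤ 128 bytes, zero-padded: |K'| = 128.
Inner input = (K'⊕ipad) ∥ m → 128 + 17 = 145 bytes.

145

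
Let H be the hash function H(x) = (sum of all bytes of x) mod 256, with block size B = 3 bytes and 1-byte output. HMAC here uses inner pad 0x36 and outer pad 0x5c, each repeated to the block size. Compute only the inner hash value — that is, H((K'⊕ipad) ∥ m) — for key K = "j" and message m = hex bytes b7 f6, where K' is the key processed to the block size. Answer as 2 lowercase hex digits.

75

Key "j" = 6a is 1 byte ≤ B = 3; zero-pad to 3 bytes: K' = 6a 00 00.
K' ⊕ ipad = 5c 36 36.
Inner input = 5c 36 36 ∥ b7 f6.
Inner hash: sum = 92+54+54+183+246 = 629; mod 256 = 117 → 75.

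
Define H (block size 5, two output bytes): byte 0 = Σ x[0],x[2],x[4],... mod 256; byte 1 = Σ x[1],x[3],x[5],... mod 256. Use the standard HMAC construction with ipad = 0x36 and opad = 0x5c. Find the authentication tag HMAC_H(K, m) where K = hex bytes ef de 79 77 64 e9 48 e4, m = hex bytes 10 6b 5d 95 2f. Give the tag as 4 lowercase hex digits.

Key hex bytes ef de 79 77 64 e9 48 e4 is 8 bytes > B = 5, so hash it first: H(key) = 14 22, then zero-pad to 5 bytes: K' = 14 22 00 00 00.
K' ⊕ ipad = 22 14 36 36 36.  K' ⊕ opad = 48 7e 5c 5c 5c.
Inner input = (K'⊕ipad) ∥ m = 22 14 36 36 36 ∥ 10 6b 5d 95 2f.
Inner hash: even-index sum = 398 mod 256 = 142; odd-index sum = 230 mod 256 = 230 → 8e e6.
Outer input = (K'⊕opad) ∥ inner = 48 7e 5c 5c 5c ∥ 8e e6.
Outer hash (tag): even-index sum = 486 mod 256 = 230; odd-index sum = 360 mod 256 = 104 → e6 68.

e668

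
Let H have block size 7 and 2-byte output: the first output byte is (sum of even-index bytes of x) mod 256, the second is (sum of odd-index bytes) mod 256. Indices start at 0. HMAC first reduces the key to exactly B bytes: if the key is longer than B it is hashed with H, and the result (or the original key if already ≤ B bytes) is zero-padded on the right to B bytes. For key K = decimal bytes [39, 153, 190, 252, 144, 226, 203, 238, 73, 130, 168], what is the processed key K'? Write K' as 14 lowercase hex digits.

|K| = 11 > B = 7, so first hash the key.
H(K): even-index sum = 817 mod 256 = 49; odd-index sum = 999 mod 256 = 231 → 31 e7.
Zero-pad H(K) = 31 e7 to 7 bytes: K' = 31 e7 00 00 00 00 00.

31e70000000000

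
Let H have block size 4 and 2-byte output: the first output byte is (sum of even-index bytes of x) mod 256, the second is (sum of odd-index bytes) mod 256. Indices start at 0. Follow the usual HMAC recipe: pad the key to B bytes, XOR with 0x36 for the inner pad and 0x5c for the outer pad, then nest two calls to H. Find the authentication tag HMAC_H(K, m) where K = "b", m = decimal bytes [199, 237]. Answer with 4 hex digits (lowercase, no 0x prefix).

Key "b" = 62 is 1 byte ≤ B = 4; zero-pad to 4 bytes: K' = 62 00 00 00.
K' ⊕ ipad = 54 36 36 36.  K' ⊕ opad = 3e 5c 5c 5c.
Inner input = (K'⊕ipad) ∥ m = 54 36 36 36 ∥ c7 ed.
Inner hash: even-index sum = 337 mod 256 = 81; odd-index sum = 345 mod 256 = 89 → 51 59.
Outer input = (K'⊕opad) ∥ inner = 3e 5c 5c 5c ∥ 51 59.
Outer hash (tag): even-index sum = 235 mod 256 = 235; odd-index sum = 273 mod 256 = 17 → eb 11.

eb11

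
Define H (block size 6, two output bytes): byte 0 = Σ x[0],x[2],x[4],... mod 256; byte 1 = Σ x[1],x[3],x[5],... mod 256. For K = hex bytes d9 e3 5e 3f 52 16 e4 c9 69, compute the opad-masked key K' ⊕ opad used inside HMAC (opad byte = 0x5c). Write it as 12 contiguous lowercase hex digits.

Key hex bytes d9 e3 5e 3f 52 16 e4 c9 69 is 9 bytes > B = 6, so hash it first: H(key) = d6 01, then zero-pad to 6 bytes: K' = d6 01 00 00 00 00.
XOR each byte with 0x5c: d6⊕5c=8a, 01⊕5c=5d, 00⊕5c=5c, 00⊕5c=5c, 00⊕5c=5c, 00⊕5c=5c.

8a5d5c5c5c5c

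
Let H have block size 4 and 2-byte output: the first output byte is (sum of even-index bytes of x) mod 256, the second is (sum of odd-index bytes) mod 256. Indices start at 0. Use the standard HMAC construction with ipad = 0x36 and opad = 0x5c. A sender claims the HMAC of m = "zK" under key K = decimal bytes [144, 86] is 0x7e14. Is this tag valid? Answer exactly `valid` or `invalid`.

Key decimal bytes [144, 86] = 90 56 is 2 bytes ≤ B = 4; zero-pad to 4 bytes: K' = 90 56 00 00.
K' ⊕ ipad = a6 60 36 36; K' ⊕ opad = cc 0a 5c 5c.
Inner hash: even-index sum = 342 mod 256 = 86; odd-index sum = 225 mod 256 = 225 → 56 e1.
Outer hash (recomputed tag): even-index sum = 382 mod 256 = 126; odd-index sum = 327 mod 256 = 71 → 7e 47.
Recomputed tag = 7e47; claimed = 7e14 → mismatch.

invalid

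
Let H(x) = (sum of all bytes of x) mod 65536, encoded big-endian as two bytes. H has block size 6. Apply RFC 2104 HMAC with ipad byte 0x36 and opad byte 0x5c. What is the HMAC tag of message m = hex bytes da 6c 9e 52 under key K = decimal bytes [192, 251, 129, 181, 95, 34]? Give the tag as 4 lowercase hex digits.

Key decimal bytes [192, 251, 129, 181, 95, 34] = c0 fb 81 b5 5f 22 is exactly B = 6 bytes: K' = c0 fb 81 b5 5f 22.
K' ⊕ ipad = f6 cd b7 83 69 14.  K' ⊕ opad = 9c a7 dd e9 03 7e.
Inner input = (K'⊕ipad) ∥ m = f6 cd b7 83 69 14 ∥ da 6c 9e 52.
Inner hash: sum = 246+205+183+131+105+20+218+108+158+82 = 1456 → 05 b0.
Outer input = (K'⊕opad) ∥ inner = 9c a7 dd e9 03 7e ∥ 05 b0.
Outer hash (tag): sum = 156+167+221+233+3+126+5+176 = 1087 → 04 3f.

043f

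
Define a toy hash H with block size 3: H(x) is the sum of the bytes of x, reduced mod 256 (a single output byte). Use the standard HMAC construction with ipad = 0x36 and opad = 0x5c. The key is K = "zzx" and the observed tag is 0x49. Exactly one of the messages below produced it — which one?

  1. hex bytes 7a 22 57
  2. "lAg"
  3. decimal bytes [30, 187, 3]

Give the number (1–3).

1

Key "zzx" = 7a 7a 78 is exactly B = 3 bytes: K' = 7a 7a 78.
K' ⊕ ipad = 4c 4c 4e; K' ⊕ opad = 26 26 24.
m1: inner = H(4c 4c 4e 7a 22 57) = d9; tag = H(26 26 24 d9) = 49 ← matches
m2: inner = H(4c 4c 4e 6c 41 67) = fa; tag = H(26 26 24 fa) = 6a
m3: inner = H(4c 4c 4e 1e bb 03) = c2; tag = H(26 26 24 c2) = 32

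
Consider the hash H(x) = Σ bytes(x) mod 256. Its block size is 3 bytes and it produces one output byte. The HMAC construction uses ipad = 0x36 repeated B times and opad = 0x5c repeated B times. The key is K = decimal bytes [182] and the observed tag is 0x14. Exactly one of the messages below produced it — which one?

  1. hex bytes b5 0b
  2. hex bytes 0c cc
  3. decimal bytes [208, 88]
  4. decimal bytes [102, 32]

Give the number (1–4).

4

Key decimal bytes [182] = b6 is 1 byte ≤ B = 3; zero-pad to 3 bytes: K' = b6 00 00.
K' ⊕ ipad = 80 36 36; K' ⊕ opad = ea 5c 5c.
m1: inner = H(80 36 36 b5 0b) = ac; tag = H(ea 5c 5c ac) = 4e
m2: inner = H(80 36 36 0c cc) = c4; tag = H(ea 5c 5c c4) = 66
m3: inner = H(80 36 36 d0 58) = 14; tag = H(ea 5c 5c 14) = b6
m4: inner = H(80 36 36 66 20) = 72; tag = H(ea 5c 5c 72) = 14 ← matches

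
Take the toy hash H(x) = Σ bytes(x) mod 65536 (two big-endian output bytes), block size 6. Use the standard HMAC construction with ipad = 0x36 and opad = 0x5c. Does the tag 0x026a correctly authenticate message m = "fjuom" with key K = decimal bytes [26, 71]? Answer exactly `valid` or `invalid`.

valid

Key decimal bytes [26, 71] = 1a 47 is 2 bytes ≤ B = 6; zero-pad to 6 bytes: K' = 1a 47 00 00 00 00.
K' ⊕ ipad = 2c 71 36 36 36 36; K' ⊕ opad = 46 1b 5c 5c 5c 5c.
Inner hash: sum = 44+113+54+54+54+54+102+106+117+111+109 = 918 → 03 96.
Outer hash (recomputed tag): sum = 70+27+92+92+92+92+3+150 = 618 → 02 6a.
Recomputed tag = 026a; claimed = 026a → match.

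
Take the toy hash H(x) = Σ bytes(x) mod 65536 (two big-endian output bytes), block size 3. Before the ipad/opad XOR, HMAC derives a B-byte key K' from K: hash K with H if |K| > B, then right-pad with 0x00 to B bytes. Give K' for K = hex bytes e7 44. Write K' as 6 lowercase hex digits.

e74400

Key hex bytes e7 44 is 2 bytes ≤ B = 3; zero-pad to 3 bytes: K' = e7 44 00.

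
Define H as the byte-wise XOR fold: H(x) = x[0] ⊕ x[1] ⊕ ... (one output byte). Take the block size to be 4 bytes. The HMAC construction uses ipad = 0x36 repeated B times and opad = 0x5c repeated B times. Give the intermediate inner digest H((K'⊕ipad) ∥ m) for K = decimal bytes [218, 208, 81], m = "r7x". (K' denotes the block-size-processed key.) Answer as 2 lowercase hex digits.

66

Key decimal bytes [218, 208, 81] = da d0 51 is 3 bytes ≤ B = 4; zero-pad to 4 bytes: K' = da d0 51 00.
K' ⊕ ipad = ec e6 67 36.
Inner input = ec e6 67 36 ∥ 72 37 78.
Inner hash: XOR ec⊕e6⊕67⊕36⊕72⊕37⊕78 = 66.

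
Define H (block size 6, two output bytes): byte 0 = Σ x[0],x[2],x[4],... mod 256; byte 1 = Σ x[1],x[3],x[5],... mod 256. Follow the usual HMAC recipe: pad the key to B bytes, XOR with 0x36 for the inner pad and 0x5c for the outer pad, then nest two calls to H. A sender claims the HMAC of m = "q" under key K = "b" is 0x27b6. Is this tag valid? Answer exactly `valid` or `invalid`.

valid

Key "b" = 62 is 1 byte ≤ B = 6; zero-pad to 6 bytes: K' = 62 00 00 00 00 00.
K' ⊕ ipad = 54 36 36 36 36 36; K' ⊕ opad = 3e 5c 5c 5c 5c 5c.
Inner hash: even-index sum = 305 mod 256 = 49; odd-index sum = 162 mod 256 = 162 → 31 a2.
Outer hash (recomputed tag): even-index sum = 295 mod 256 = 39; odd-index sum = 438 mod 256 = 182 → 27 b6.
Recomputed tag = 27b6; claimed = 27b6 → match.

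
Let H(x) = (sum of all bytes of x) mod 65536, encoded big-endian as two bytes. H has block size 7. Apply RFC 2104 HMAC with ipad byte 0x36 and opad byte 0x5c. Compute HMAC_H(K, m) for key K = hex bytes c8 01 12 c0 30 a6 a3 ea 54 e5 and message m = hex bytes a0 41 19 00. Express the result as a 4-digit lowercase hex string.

02ce

Key hex bytes c8 01 12 c0 30 a6 a3 ea 54 e5 is 10 bytes > B = 7, so hash it first: H(key) = 05 37, then zero-pad to 7 bytes: K' = 05 37 00 00 00 00 00.
K' ⊕ ipad = 33 01 36 36 36 36 36.  K' ⊕ opad = 59 6b 5c 5c 5c 5c 5c.
Inner input = (K'⊕ipad) ∥ m = 33 01 36 36 36 36 36 ∥ a0 41 19 00.
Inner hash: sum = 51+1+54+54+54+54+54+160+65+25+0 = 572 → 02 3c.
Outer input = (K'⊕opad) ∥ inner = 59 6b 5c 5c 5c 5c 5c ∥ 02 3c.
Outer hash (tag): sum = 89+107+92+92+92+92+92+2+60 = 718 → 02 ce.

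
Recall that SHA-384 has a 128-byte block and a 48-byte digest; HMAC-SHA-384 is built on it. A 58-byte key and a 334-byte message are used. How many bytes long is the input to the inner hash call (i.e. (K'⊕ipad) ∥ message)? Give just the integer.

462

Key is 58 ≤ 128 bytes, zero-padded: |K'| = 128.
Inner input = (K'⊕ipad) ∥ m → 128 + 334 = 462 bytes.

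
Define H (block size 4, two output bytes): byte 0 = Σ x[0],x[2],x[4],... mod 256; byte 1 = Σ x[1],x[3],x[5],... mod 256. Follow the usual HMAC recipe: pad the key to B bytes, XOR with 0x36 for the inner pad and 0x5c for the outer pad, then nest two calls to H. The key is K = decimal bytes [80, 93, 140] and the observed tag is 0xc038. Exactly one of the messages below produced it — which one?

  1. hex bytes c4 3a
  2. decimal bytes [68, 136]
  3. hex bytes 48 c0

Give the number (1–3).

1

Key decimal bytes [80, 93, 140] = 50 5d 8c is 3 bytes ≤ B = 4; zero-pad to 4 bytes: K' = 50 5d 8c 00.
K' ⊕ ipad = 66 6b ba 36; K' ⊕ opad = 0c 01 d0 5c.
m1: inner = H(66 6b ba 36 c4 3a) = e4 db; tag = H(0c 01 d0 5c e4 db) = c038 ← matches
m2: inner = H(66 6b ba 36 44 88) = 64 29; tag = H(0c 01 d0 5c 64 29) = 4086
m3: inner = H(66 6b ba 36 48 c0) = 68 61; tag = H(0c 01 d0 5c 68 61) = 44be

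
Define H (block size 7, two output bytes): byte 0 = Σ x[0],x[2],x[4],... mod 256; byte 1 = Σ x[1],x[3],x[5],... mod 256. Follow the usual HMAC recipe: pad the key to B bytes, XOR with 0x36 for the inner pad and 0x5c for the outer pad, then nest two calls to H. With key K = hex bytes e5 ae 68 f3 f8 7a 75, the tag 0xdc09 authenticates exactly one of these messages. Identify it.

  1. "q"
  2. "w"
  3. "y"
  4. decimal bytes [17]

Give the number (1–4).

3

Key hex bytes e5 ae 68 f3 f8 7a 75 is exactly B = 7 bytes: K' = e5 ae 68 f3 f8 7a 75.
K' ⊕ ipad = d3 98 5e c5 ce 4c 43; K' ⊕ opad = b9 f2 34 af a4 26 29.
m1: inner = H(d3 98 5e c5 ce 4c 43 71) = 42 1a; tag = H(b9 f2 34 af a4 26 29 42 1a) = d409
m2: inner = H(d3 98 5e c5 ce 4c 43 77) = 42 20; tag = H(b9 f2 34 af a4 26 29 42 20) = da09
m3: inner = H(d3 98 5e c5 ce 4c 43 79) = 42 22; tag = H(b9 f2 34 af a4 26 29 42 22) = dc09 ← matches
m4: inner = H(d3 98 5e c5 ce 4c 43 11) = 42 ba; tag = H(b9 f2 34 af a4 26 29 42 ba) = 7409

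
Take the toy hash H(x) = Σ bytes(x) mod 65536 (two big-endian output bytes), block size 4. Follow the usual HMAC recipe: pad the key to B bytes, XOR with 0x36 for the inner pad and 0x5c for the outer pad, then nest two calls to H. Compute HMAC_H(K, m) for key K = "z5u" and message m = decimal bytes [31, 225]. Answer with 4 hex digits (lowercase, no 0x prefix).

01dd

Key "z5u" = 7a 35 75 is 3 bytes ≤ B = 4; zero-pad to 4 bytes: K' = 7a 35 75 00.
K' ⊕ ipad = 4c 03 43 36.  K' ⊕ opad = 26 69 29 5c.
Inner input = (K'⊕ipad) ∥ m = 4c 03 43 36 ∥ 1f e1.
Inner hash: sum = 76+3+67+54+31+225 = 456 → 01 c8.
Outer input = (K'⊕opad) ∥ inner = 26 69 29 5c ∥ 01 c8.
Outer hash (tag): sum = 38+105+41+92+1+200 = 477 → 01 dd.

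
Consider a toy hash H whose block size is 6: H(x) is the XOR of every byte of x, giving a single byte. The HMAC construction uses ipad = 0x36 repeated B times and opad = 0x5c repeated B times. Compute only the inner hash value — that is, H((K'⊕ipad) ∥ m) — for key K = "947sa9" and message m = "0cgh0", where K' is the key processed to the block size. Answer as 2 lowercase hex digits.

Key "947sa9" = 39 34 37 73 61 39 is exactly B = 6 bytes: K' = 39 34 37 73 61 39.
K' ⊕ ipad = 0f 02 01 45 57 0f.
Inner input = 0f 02 01 45 57 0f ∥ 30 63 67 68 30.
Inner hash: XOR 0f⊕02⊕01⊕45⊕57⊕0f⊕30⊕63⊕67⊕68⊕30 = 7d.

7d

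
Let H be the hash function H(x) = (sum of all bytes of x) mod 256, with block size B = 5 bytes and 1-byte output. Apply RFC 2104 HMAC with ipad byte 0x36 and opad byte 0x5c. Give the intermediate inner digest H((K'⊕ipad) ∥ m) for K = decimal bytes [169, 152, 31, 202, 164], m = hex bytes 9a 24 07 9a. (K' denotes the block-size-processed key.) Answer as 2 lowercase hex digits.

Key decimal bytes [169, 152, 31, 202, 164] = a9 98 1f ca a4 is exactly B = 5 bytes: K' = a9 98 1f ca a4.
K' ⊕ ipad = 9f ae 29 fc 92.
Inner input = 9f ae 29 fc 92 ∥ 9a 24 07 9a.
Inner hash: sum = 159+174+41+252+146+154+36+7+154 = 1123; mod 256 = 99 → 63.

63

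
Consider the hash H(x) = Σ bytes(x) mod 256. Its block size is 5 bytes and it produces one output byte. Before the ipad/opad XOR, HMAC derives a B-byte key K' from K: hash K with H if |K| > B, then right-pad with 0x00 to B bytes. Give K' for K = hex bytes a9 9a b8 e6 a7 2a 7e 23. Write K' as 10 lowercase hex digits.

|K| = 8 > B = 5, so first hash the key.
H(K): sum = 169+154+184+230+167+42+126+35 = 1107; mod 256 = 83 → 53.
Zero-pad H(K) = 53 to 5 bytes: K' = 53 00 00 00 00.

5300000000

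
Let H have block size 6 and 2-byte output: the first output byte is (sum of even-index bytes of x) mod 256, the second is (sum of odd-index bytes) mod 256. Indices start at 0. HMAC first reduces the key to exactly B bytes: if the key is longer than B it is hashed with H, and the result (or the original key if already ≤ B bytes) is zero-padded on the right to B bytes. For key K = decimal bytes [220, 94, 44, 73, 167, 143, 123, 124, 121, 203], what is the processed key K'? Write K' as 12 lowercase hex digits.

a37d00000000

|K| = 10 > B = 6, so first hash the key.
H(K): even-index sum = 675 mod 256 = 163; odd-index sum = 637 mod 256 = 125 → a3 7d.
Zero-pad H(K) = a3 7d to 6 bytes: K' = a3 7d 00 00 00 00.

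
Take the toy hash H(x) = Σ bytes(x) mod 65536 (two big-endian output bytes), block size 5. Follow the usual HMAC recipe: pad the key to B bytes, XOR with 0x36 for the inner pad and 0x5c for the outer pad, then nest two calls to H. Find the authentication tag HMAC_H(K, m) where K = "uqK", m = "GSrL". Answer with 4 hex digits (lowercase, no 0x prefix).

Key "uqK" = 75 71 4b is 3 bytes ≤ B = 5; zero-pad to 5 bytes: K' = 75 71 4b 00 00.
K' ⊕ ipad = 43 47 7d 36 36.  K' ⊕ opad = 29 2d 17 5c 5c.
Inner input = (K'⊕ipad) ∥ m = 43 47 7d 36 36 ∥ 47 53 72 4c.
Inner hash: sum = 67+71+125+54+54+71+83+114+76 = 715 → 02 cb.
Outer input = (K'⊕opad) ∥ inner = 29 2d 17 5c 5c ∥ 02 cb.
Outer hash (tag): sum = 41+45+23+92+92+2+203 = 498 → 01 f2.

01f2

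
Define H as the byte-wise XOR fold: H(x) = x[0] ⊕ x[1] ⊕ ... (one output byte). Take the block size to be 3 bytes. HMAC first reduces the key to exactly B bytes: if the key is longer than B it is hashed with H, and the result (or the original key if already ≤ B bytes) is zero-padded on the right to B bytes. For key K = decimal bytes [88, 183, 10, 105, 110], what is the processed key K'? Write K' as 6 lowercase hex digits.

|K| = 5 > B = 3, so first hash the key.
H(K): XOR 58⊕b7⊕0a⊕69⊕6e = e2.
Zero-pad H(K) = e2 to 3 bytes: K' = e2 00 00.

e20000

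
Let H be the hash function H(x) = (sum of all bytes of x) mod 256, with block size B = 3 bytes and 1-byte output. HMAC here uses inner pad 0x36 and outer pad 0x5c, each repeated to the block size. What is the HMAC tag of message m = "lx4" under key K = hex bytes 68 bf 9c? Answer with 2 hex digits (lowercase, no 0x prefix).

Key hex bytes 68 bf 9c is exactly B = 3 bytes: K' = 68 bf 9c.
K' ⊕ ipad = 5e 89 aa.  K' ⊕ opad = 34 e3 c0.
Inner input = (K'⊕ipad) ∥ m = 5e 89 aa ∥ 6c 78 34.
Inner hash: sum = 94+137+170+108+120+52 = 681; mod 256 = 169 → a9.
Outer input = (K'⊕opad) ∥ inner = 34 e3 c0 ∥ a9.
Outer hash (tag): sum = 52+227+192+169 = 640; mod 256 = 128 → 80.

80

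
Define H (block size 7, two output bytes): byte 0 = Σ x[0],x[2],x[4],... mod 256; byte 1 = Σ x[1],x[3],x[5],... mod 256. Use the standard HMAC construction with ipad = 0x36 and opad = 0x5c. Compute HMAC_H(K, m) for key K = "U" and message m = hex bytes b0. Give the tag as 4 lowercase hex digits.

6f19

Key "U" = 55 is 1 byte ≤ B = 7; zero-pad to 7 bytes: K' = 55 00 00 00 00 00 00.
K' ⊕ ipad = 63 36 36 36 36 36 36.  K' ⊕ opad = 09 5c 5c 5c 5c 5c 5c.
Inner input = (K'⊕ipad) ∥ m = 63 36 36 36 36 36 36 ∥ b0.
Inner hash: even-index sum = 261 mod 256 = 5; odd-index sum = 338 mod 256 = 82 → 05 52.
Outer input = (K'⊕opad) ∥ inner = 09 5c 5c 5c 5c 5c 5c ∥ 05 52.
Outer hash (tag): even-index sum = 367 mod 256 = 111; odd-index sum = 281 mod 256 = 25 → 6f 19.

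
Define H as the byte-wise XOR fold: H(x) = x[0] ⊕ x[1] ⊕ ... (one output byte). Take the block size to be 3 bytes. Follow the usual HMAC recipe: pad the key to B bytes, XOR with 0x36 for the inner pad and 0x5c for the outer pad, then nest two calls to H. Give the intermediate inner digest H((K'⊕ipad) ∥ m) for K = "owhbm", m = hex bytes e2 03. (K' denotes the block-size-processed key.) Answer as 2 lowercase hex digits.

Key "owhbm" = 6f 77 68 62 6d is 5 bytes > B = 3, so hash it first: H(key) = 7f, then zero-pad to 3 bytes: K' = 7f 00 00.
K' ⊕ ipad = 49 36 36.
Inner input = 49 36 36 ∥ e2 03.
Inner hash: XOR 49⊕36⊕36⊕e2⊕03 = a8.

a8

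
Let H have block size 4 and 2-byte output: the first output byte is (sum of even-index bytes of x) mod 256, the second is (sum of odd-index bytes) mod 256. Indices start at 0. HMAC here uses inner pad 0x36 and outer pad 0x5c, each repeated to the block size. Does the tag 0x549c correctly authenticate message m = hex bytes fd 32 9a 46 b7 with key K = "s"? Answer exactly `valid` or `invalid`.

Key "s" = 73 is 1 byte ≤ B = 4; zero-pad to 4 bytes: K' = 73 00 00 00.
K' ⊕ ipad = 45 36 36 36; K' ⊕ opad = 2f 5c 5c 5c.
Inner hash: even-index sum = 713 mod 256 = 201; odd-index sum = 228 mod 256 = 228 → c9 e4.
Outer hash (recomputed tag): even-index sum = 340 mod 256 = 84; odd-index sum = 412 mod 256 = 156 → 54 9c.
Recomputed tag = 549c; claimed = 549c → match.

valid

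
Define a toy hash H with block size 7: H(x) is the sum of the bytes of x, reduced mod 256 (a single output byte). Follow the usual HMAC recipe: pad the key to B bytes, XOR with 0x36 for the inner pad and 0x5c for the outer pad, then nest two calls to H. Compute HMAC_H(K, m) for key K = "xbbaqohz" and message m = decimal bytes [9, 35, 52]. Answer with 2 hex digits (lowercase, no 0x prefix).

38

Key "xbbaqohz" = 78 62 62 61 71 6f 68 7a is 8 bytes > B = 7, so hash it first: H(key) = 5f, then zero-pad to 7 bytes: K' = 5f 00 00 00 00 00 00.
K' ⊕ ipad = 69 36 36 36 36 36 36.  K' ⊕ opad = 03 5c 5c 5c 5c 5c 5c.
Inner input = (K'⊕ipad) ∥ m = 69 36 36 36 36 36 36 ∥ 09 23 34.
Inner hash: sum = 105+54+54+54+54+54+54+9+35+52 = 525; mod 256 = 13 → 0d.
Outer input = (K'⊕opad) ∥ inner = 03 5c 5c 5c 5c 5c 5c ∥ 0d.
Outer hash (tag): sum = 3+92+92+92+92+92+92+13 = 568; mod 256 = 56 → 38.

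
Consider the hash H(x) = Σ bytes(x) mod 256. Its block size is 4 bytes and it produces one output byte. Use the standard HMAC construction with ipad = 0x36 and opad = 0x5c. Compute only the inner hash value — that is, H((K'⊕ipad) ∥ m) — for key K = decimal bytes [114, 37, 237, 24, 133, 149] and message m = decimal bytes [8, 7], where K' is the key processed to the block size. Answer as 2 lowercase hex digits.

31

Key decimal bytes [114, 37, 237, 24, 133, 149] = 72 25 ed 18 85 95 is 6 bytes > B = 4, so hash it first: H(key) = b6, then zero-pad to 4 bytes: K' = b6 00 00 00.
K' ⊕ ipad = 80 36 36 36.
Inner input = 80 36 36 36 ∥ 08 07.
Inner hash: sum = 128+54+54+54+8+7 = 305; mod 256 = 49 → 31.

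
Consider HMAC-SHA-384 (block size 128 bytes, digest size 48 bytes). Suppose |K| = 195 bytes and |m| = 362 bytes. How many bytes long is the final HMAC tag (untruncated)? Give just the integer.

The tag is one SHA-384 digest: 48 bytes.

48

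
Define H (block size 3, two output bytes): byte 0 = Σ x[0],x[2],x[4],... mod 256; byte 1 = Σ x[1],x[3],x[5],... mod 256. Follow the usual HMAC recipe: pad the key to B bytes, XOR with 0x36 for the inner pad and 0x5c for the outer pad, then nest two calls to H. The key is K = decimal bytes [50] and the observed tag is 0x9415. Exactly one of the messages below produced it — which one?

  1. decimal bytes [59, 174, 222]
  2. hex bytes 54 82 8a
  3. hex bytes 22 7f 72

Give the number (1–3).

Key decimal bytes [50] = 32 is 1 byte ≤ B = 3; zero-pad to 3 bytes: K' = 32 00 00.
K' ⊕ ipad = 04 36 36; K' ⊕ opad = 6e 5c 5c.
m1: inner = H(04 36 36 3b ae de) = e8 4f; tag = H(6e 5c 5c e8 4f) = 1944
m2: inner = H(04 36 36 54 82 8a) = bc 14; tag = H(6e 5c 5c bc 14) = de18
m3: inner = H(04 36 36 22 7f 72) = b9 ca; tag = H(6e 5c 5c b9 ca) = 9415 ← matches

3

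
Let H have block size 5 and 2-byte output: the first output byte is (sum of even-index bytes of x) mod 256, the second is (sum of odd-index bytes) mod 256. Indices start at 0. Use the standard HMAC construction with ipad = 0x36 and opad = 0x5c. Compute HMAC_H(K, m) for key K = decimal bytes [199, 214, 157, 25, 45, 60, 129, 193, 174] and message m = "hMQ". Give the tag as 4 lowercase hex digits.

1dbb

Key decimal bytes [199, 214, 157, 25, 45, 60, 129, 193, 174] = c7 d6 9d 19 2d 3c 81 c1 ae is 9 bytes > B = 5, so hash it first: H(key) = c0 ec, then zero-pad to 5 bytes: K' = c0 ec 00 00 00.
K' ⊕ ipad = f6 da 36 36 36.  K' ⊕ opad = 9c b0 5c 5c 5c.
Inner input = (K'⊕ipad) ∥ m = f6 da 36 36 36 ∥ 68 4d 51.
Inner hash: even-index sum = 431 mod 256 = 175; odd-index sum = 457 mod 256 = 201 → af c9.
Outer input = (K'⊕opad) ∥ inner = 9c b0 5c 5c 5c ∥ af c9.
Outer hash (tag): even-index sum = 541 mod 256 = 29; odd-index sum = 443 mod 256 = 187 → 1d bb.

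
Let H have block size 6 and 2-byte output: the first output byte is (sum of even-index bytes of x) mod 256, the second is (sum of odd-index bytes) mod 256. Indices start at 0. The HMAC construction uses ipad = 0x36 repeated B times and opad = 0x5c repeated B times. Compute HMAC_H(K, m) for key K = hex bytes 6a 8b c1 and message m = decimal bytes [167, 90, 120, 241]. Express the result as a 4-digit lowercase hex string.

d703

Key hex bytes 6a 8b c1 is 3 bytes ≤ B = 6; zero-pad to 6 bytes: K' = 6a 8b c1 00 00 00.
K' ⊕ ipad = 5c bd f7 36 36 36.  K' ⊕ opad = 36 d7 9d 5c 5c 5c.
Inner input = (K'⊕ipad) ∥ m = 5c bd f7 36 36 36 ∥ a7 5a 78 f1.
Inner hash: even-index sum = 680 mod 256 = 168; odd-index sum = 628 mod 256 = 116 → a8 74.
Outer input = (K'⊕opad) ∥ inner = 36 d7 9d 5c 5c 5c ∥ a8 74.
Outer hash (tag): even-index sum = 471 mod 256 = 215; odd-index sum = 515 mod 256 = 3 → d7 03.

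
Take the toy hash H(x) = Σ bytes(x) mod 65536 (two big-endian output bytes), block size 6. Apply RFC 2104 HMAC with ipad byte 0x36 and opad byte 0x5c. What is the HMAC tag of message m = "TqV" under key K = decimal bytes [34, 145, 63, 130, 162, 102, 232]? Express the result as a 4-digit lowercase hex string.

Key decimal bytes [34, 145, 63, 130, 162, 102, 232] = 22 91 3f 82 a2 66 e8 is 7 bytes > B = 6, so hash it first: H(key) = 03 64, then zero-pad to 6 bytes: K' = 03 64 00 00 00 00.
K' ⊕ ipad = 35 52 36 36 36 36.  K' ⊕ opad = 5f 38 5c 5c 5c 5c.
Inner input = (K'⊕ipad) ∥ m = 35 52 36 36 36 36 ∥ 54 71 56.
Inner hash: sum = 53+82+54+54+54+54+84+113+86 = 634 → 02 7a.
Outer input = (K'⊕opad) ∥ inner = 5f 38 5c 5c 5c 5c ∥ 02 7a.
Outer hash (tag): sum = 95+56+92+92+92+92+2+122 = 643 → 02 83.

0283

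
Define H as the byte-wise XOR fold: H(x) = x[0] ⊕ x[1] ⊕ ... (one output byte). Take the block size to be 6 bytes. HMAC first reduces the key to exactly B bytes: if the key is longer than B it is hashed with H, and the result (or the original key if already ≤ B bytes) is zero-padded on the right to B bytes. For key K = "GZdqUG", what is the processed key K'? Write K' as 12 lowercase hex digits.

475a64715547

Key "GZdqUG" = 47 5a 64 71 55 47 is exactly B = 6 bytes: K' = 47 5a 64 71 55 47.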